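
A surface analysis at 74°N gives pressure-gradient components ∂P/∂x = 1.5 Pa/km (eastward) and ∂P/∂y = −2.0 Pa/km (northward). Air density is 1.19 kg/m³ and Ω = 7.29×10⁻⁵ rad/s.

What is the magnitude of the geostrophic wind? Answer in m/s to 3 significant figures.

15.0 m/s

Coriolis parameter at 74°N:
f = 2Ω sin φ = 2 × 7.29×10⁻⁵ × sin 74° = 1.40×10⁻⁴ s⁻¹
Component geostrophic relations (x east, y north):
u_g = −(1/(fρ)) ∂P/∂y,  v_g = (1/(fρ)) ∂P/∂x
u_g = −(−2.0×10⁻³)/(1.40×10⁻⁴ × 1.19) = 12.0 m/s;  v_g = (1.5×10⁻³)/(1.40×10⁻⁴ × 1.19) = 8.99 m/s
|V_g| = √(u_g² + v_g²) = 15.0 m/s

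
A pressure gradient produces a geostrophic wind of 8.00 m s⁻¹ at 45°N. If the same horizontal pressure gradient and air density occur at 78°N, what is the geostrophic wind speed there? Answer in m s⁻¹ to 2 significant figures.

5.8 m s⁻¹

With the same pressure gradient and density, V_g ∝ 1/f ∝ 1/sin φ.
V₂ = V₁ · sin φ₁ / sin φ₂ = 8.00 × sin 45° / sin 78°
V₂ = 8.00 × 0.7071/0.9781 = 5.8 m s⁻¹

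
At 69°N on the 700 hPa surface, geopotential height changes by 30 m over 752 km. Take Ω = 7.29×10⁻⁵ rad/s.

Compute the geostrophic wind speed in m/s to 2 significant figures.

2.9 m/s

Coriolis parameter at 69°N:
f = 2Ω sin φ = 2 × 7.29×10⁻⁵ × sin 69° = 1.36×10⁻⁴ s⁻¹
Height gradient: |∂Z/∂n| = 30 m / 752000 m = 3.99×10⁻⁵
On a pressure surface, geostrophic balance gives V_g = (g/f)|∂Z/∂n|:
V_g = 9.81 × 3.99×10⁻⁵ / 1.36×10⁻⁴ = 2.88 m/s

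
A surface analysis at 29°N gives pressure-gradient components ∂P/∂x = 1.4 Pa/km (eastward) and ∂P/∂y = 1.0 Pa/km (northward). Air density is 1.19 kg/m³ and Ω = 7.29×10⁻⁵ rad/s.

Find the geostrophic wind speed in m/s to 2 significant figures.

Coriolis parameter at 29°N:
f = 2Ω sin φ = 2 × 7.29×10⁻⁵ × sin 29° = 7.07×10⁻⁵ s⁻¹
Component geostrophic relations (x east, y north):
u_g = −(1/(fρ)) ∂P/∂y,  v_g = (1/(fρ)) ∂P/∂x
u_g = −(1.0×10⁻³)/(7.07×10⁻⁵ × 1.19) = −11.9 m/s;  v_g = (1.4×10⁻³)/(7.07×10⁻⁵ × 1.19) = 16.6 m/s
|V_g| = √(u_g² + v_g²) = 20.5 m/s

20 m/s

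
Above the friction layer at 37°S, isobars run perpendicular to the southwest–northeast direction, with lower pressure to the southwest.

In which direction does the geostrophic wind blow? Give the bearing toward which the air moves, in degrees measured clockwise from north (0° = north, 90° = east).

The pressure-gradient force points toward the southwest (bearing 225°).
Geostrophic balance: in the Southern Hemisphere the Coriolis force deflects motion to the left, so the geostrophic wind blows 90° to the left of the pressure-gradient force (low pressure on the right).
Rotating 225° by 90° counterclockwise gives 135° — the wind blows toward the southeast.

135°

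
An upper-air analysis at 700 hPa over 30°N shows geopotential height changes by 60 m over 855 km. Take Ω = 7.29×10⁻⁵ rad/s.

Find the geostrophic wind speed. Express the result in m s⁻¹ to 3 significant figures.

Coriolis parameter at 30°N:
f = 2Ω sin φ = 2 × 7.29×10⁻⁵ × sin 30° = 7.29×10⁻⁵ s⁻¹
Height gradient: |∂Z/∂n| = 60 m / 855000 m = 7.02×10⁻⁵
On a pressure surface, geostrophic balance gives V_g = (g/f)|∂Z/∂n|:
V_g = 9.81 × 7.02×10⁻⁵ / 7.29×10⁻⁵ = 9.44 m/s

9.44 m s⁻¹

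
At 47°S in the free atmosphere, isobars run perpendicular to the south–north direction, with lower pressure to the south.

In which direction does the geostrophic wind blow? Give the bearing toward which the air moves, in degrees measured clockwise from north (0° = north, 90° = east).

The pressure-gradient force points toward the south (bearing 180°).
Geostrophic balance: in the Southern Hemisphere the Coriolis force deflects motion to the left, so the geostrophic wind blows 90° to the left of the pressure-gradient force (low pressure on the right).
Rotating 180° by 90° counterclockwise gives 090° — the wind blows toward the east.

090°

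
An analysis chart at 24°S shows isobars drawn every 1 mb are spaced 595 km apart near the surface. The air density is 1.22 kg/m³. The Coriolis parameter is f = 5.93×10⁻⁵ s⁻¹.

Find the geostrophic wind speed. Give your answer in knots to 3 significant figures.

4.52 knots

Pressure gradient: |∂P/∂n| = 100 Pa / 595000 m = 1.68×10⁻⁴ Pa/m
Geostrophic balance (pressure-gradient force = Coriolis force):
V_g = (1/(fρ)) |∂P/∂n| = 1.68×10⁻⁴ / (5.93×10⁻⁵ × 1.22) = 2.32 m/s
Converting: 2.32 m/s × 1.944 = 4.52 knots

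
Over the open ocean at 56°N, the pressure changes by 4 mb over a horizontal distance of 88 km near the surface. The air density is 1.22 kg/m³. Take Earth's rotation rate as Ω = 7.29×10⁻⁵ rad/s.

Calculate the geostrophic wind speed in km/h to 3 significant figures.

Coriolis parameter at 56°N:
f = 2Ω sin φ = 2 × 7.29×10⁻⁵ × sin 56° = 1.21×10⁻⁴ s⁻¹
Pressure gradient: |∂P/∂n| = 400 Pa / 88000 m = 4.55×10⁻³ Pa/m
Geostrophic balance (pressure-gradient force = Coriolis force):
V_g = (1/(fρ)) |∂P/∂n| = 4.55×10⁻³ / (1.21×10⁻⁴ × 1.22) = 30.8 m/s
Converting: 30.8 m/s × 3.6 = 111 km/h

111 km/h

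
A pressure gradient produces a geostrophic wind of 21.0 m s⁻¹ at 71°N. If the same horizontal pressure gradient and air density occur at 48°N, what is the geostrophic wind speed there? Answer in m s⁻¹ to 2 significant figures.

With the same pressure gradient and density, V_g ∝ 1/f ∝ 1/sin φ.
V₂ = V₁ · sin φ₁ / sin φ₂ = 21.0 × sin 71° / sin 48°
V₂ = 21.0 × 0.9455/0.7431 = 27 m s⁻¹

27 m s⁻¹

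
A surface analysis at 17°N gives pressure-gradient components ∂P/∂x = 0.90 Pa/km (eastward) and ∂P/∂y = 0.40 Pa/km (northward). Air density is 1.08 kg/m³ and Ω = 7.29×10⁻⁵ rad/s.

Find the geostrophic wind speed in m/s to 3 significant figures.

21.4 m/s

Coriolis parameter at 17°N:
f = 2Ω sin φ = 2 × 7.29×10⁻⁵ × sin 17° = 4.26×10⁻⁵ s⁻¹
Component geostrophic relations (x east, y north):
u_g = −(1/(fρ)) ∂P/∂y,  v_g = (1/(fρ)) ∂P/∂x
u_g = −(0.40×10⁻³)/(4.26×10⁻⁵ × 1.08) = −8.69 m/s;  v_g = (0.90×10⁻³)/(4.26×10⁻⁵ × 1.08) = 19.5 m/s
|V_g| = √(u_g² + v_g²) = 21.4 m/s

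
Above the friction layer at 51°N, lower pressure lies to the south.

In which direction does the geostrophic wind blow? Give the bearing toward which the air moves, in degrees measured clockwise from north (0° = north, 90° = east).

The pressure-gradient force points toward the south (bearing 180°).
Geostrophic balance: in the Northern Hemisphere the Coriolis force deflects motion to the right, so the geostrophic wind blows 90° to the right of the pressure-gradient force (low pressure on the left).
Rotating 180° by 90° clockwise gives 270° — the wind blows toward the west.

270°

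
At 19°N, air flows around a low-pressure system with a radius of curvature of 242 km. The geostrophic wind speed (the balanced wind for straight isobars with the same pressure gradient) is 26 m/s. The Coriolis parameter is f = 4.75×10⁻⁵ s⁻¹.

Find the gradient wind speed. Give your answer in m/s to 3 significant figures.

Around a low, centrifugal force acts outward with Coriolis, so pressure-gradient force balances both:
(1/ρ)|∂P/∂n| = fV + V²/R  →  V² + fR·V − fR·V_g = 0
With fR = 4.75×10⁻⁵ × 242×10³ m = 11.5 m/s:
V = [−fR + √((fR)² + 4 fR V_g)]/2 = [−11.5 + √(11.5² + 4×11.5×26)]/2 = 12.5 m/s
Subgeostrophic (V < V_g = 26 m/s), as expected around a low.

12.5 m/s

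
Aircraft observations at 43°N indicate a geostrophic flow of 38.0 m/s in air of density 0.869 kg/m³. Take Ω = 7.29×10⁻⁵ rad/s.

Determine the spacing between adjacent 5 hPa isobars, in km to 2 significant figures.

150 km

Coriolis parameter at 43°N:
f = 2Ω sin φ = 2 × 7.29×10⁻⁵ × sin 43° = 9.94×10⁻⁵ s⁻¹
Geostrophic balance rearranged: |∂P/∂n| = f ρ V_g
|∂P/∂n| = 9.94×10⁻⁵ × 0.869 × 38.0 = 3.28×10⁻³ Pa/m
Isobar spacing: Δn = ΔP/|∂P/∂n| = 500 Pa / 3.28×10⁻³ Pa/m = 152274 m ≈ 150 km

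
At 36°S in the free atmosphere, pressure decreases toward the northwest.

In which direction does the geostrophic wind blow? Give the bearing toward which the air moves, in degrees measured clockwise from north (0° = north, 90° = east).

225°

The pressure-gradient force points toward the northwest (bearing 315°).
Geostrophic balance: in the Southern Hemisphere the Coriolis force deflects motion to the left, so the geostrophic wind blows 90° to the left of the pressure-gradient force (low pressure on the right).
Rotating 315° by 90° counterclockwise gives 225° — the wind blows toward the southwest.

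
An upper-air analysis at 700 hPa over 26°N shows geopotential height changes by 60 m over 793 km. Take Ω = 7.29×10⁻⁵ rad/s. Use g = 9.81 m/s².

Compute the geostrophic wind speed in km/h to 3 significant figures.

41.8 km/h

Coriolis parameter at 26°N:
f = 2Ω sin φ = 2 × 7.29×10⁻⁵ × sin 26° = 6.39×10⁻⁵ s⁻¹
Height gradient: |∂Z/∂n| = 60 m / 793000 m = 7.57×10⁻⁵
On a pressure surface, geostrophic balance gives V_g = (g/f)|∂Z/∂n|:
V_g = 9.81 × 7.57×10⁻⁵ / 6.39×10⁻⁵ = 11.6 m/s
Converting: 11.6 m/s × 3.6 = 41.8 km/h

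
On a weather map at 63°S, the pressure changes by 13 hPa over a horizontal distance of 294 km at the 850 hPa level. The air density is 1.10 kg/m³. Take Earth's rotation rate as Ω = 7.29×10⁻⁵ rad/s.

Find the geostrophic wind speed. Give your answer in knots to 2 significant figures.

Coriolis parameter at 63°S:
f = 2Ω sin φ = 2 × 7.29×10⁻⁵ × sin 63° = 1.30×10⁻⁴ s⁻¹
Pressure gradient: |∂P/∂n| = 1300 Pa / 294000 m = 4.42×10⁻³ Pa/m
Geostrophic balance (pressure-gradient force = Coriolis force):
V_g = (1/(fρ)) |∂P/∂n| = 4.42×10⁻³ / (1.30×10⁻⁴ × 1.10) = 30.9 m/s
Converting: 30.9 m/s × 1.944 = 60 knots

60 knots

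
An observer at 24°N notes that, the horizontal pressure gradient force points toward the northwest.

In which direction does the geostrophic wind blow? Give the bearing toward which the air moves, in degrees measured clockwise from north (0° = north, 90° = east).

045°

The pressure-gradient force points toward the northwest (bearing 315°).
Geostrophic balance: in the Northern Hemisphere the Coriolis force deflects motion to the right, so the geostrophic wind blows 90° to the right of the pressure-gradient force (low pressure on the left).
Rotating 315° by 90° clockwise gives 045° — the wind blows toward the northeast.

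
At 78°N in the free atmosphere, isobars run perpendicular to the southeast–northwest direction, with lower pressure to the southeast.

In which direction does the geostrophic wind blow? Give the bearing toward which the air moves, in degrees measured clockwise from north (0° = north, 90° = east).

225°

The pressure-gradient force points toward the southeast (bearing 135°).
Geostrophic balance: in the Northern Hemisphere the Coriolis force deflects motion to the right, so the geostrophic wind blows 90° to the right of the pressure-gradient force (low pressure on the left).
Rotating 135° by 90° clockwise gives 225° — the wind blows toward the southwest.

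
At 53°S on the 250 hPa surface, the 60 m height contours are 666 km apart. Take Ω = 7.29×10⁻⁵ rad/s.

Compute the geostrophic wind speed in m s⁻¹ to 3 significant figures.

Coriolis parameter at 53°S:
f = 2Ω sin φ = 2 × 7.29×10⁻⁵ × sin 53° = 1.16×10⁻⁴ s⁻¹
Height gradient: |∂Z/∂n| = 60 m / 666000 m = 9.01×10⁻⁵
On a pressure surface, geostrophic balance gives V_g = (g/f)|∂Z/∂n|:
V_g = 9.81 × 9.01×10⁻⁵ / 1.16×10⁻⁴ = 7.59 m/s

7.59 m s⁻¹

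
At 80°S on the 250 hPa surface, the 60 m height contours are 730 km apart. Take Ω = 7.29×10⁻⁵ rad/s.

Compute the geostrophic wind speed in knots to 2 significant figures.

Coriolis parameter at 80°S:
f = 2Ω sin φ = 2 × 7.29×10⁻⁵ × sin 80° = 1.44×10⁻⁴ s⁻¹
Height gradient: |∂Z/∂n| = 60 m / 730000 m = 8.22×10⁻⁵
On a pressure surface, geostrophic balance gives V_g = (g/f)|∂Z/∂n|:
V_g = 9.81 × 8.22×10⁻⁵ / 1.44×10⁻⁴ = 5.62 m/s
Converting: 5.62 m/s × 1.944 = 11 knots

11 knots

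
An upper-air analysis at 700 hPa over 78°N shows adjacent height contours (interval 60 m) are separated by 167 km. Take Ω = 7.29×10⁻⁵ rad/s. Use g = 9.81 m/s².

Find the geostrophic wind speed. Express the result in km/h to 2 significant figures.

89 km/h

Coriolis parameter at 78°N:
f = 2Ω sin φ = 2 × 7.29×10⁻⁵ × sin 78° = 1.43×10⁻⁴ s⁻¹
Height gradient: |∂Z/∂n| = 60 m / 167000 m = 3.59×10⁻⁴
On a pressure surface, geostrophic balance gives V_g = (g/f)|∂Z/∂n|:
V_g = 9.81 × 3.59×10⁻⁴ / 1.43×10⁻⁴ = 24.7 m/s
Converting: 24.7 m/s × 3.6 = 89 km/h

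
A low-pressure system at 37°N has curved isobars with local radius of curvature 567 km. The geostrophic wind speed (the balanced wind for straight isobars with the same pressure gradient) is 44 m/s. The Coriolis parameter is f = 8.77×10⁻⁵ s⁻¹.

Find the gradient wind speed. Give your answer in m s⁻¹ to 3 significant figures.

Around a low, centrifugal force acts outward with Coriolis, so pressure-gradient force balances both:
(1/ρ)|∂P/∂n| = fV + V²/R  →  V² + fR·V − fR·V_g = 0
With fR = 8.77×10⁻⁵ × 567×10³ m = 49.7 m/s:
V = [−fR + √((fR)² + 4 fR V_g)]/2 = [−49.7 + √(49.7² + 4×49.7×44)]/2 = 28.1 m/s
Subgeostrophic (V < V_g = 44 m/s), as expected around a low.

28.1 m s⁻¹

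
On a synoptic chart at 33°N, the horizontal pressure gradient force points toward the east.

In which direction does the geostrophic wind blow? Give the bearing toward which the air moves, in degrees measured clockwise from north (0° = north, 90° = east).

The pressure-gradient force points toward the east (bearing 090°).
Geostrophic balance: in the Northern Hemisphere the Coriolis force deflects motion to the right, so the geostrophic wind blows 90° to the right of the pressure-gradient force (low pressure on the left).
Rotating 090° by 90° clockwise gives 180° — the wind blows toward the south.

180°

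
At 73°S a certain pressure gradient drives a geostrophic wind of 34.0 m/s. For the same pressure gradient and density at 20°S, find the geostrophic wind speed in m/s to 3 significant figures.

With the same pressure gradient and density, V_g ∝ 1/f ∝ 1/sin φ.
V₂ = V₁ · sin φ₁ / sin φ₂ = 34.0 × sin 73° / sin 20°
V₂ = 34.0 × 0.9563/0.3420 = 95.1 m/s

95.1 m/s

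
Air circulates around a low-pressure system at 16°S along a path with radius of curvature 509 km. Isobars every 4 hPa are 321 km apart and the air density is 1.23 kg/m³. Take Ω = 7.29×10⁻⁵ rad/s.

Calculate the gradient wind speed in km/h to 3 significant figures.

52.8 km/h

Coriolis parameter at 16°S:
f = 2Ω sin φ = 2 × 7.29×10⁻⁵ × sin 16° = 4.02×10⁻⁵ s⁻¹
Pressure gradient: |∂P/∂n| = 400 Pa / 321000 m = 1.25×10⁻³ Pa/m
Geostrophic speed: V_g = |∂P/∂n|/(fρ) = 1.25×10⁻³/(4.02×10⁻⁵ × 1.23) = 25.2 m/s
Around a low, centrifugal force acts outward with Coriolis, so pressure-gradient force balances both:
(1/ρ)|∂P/∂n| = fV + V²/R  →  V² + fR·V − fR·V_g = 0
With fR = 4.02×10⁻⁵ × 509×10³ m = 20.5 m/s:
V = [−fR + √((fR)² + 4 fR V_g)]/2 = [−20.5 + √(20.5² + 4×20.5×25.2)]/2 = 14.7 m/s
Subgeostrophic (V < V_g = 25.2 m/s), as expected around a low.
Converting: 14.7 m/s × 3.6 = 52.8 km/h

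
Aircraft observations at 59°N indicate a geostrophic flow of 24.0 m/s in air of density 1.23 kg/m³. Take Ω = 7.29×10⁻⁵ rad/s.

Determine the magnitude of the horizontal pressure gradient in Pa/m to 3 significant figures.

Coriolis parameter at 59°N:
f = 2Ω sin φ = 2 × 7.29×10⁻⁵ × sin 59° = 1.25×10⁻⁴ s⁻¹
Geostrophic balance rearranged: |∂P/∂n| = f ρ V_g
|∂P/∂n| = 1.25×10⁻⁴ × 1.23 × 24.0 = 3.69×10⁻³ Pa/m

3.69×10⁻³ Pa/m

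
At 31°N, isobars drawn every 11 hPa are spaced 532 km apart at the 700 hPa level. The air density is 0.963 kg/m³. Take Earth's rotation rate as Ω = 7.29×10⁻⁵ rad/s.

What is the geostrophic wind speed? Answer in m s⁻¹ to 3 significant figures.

28.6 m s⁻¹

Coriolis parameter at 31°N:
f = 2Ω sin φ = 2 × 7.29×10⁻⁵ × sin 31° = 7.51×10⁻⁵ s⁻¹
Pressure gradient: |∂P/∂n| = 1100 Pa / 532000 m = 2.07×10⁻³ Pa/m
Geostrophic balance (pressure-gradient force = Coriolis force):
V_g = (1/(fρ)) |∂P/∂n| = 2.07×10⁻³ / (7.51×10⁻⁵ × 0.963) = 28.6 m/s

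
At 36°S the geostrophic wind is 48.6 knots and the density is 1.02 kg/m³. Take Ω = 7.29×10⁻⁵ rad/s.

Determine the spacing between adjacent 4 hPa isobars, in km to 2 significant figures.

Coriolis parameter at 36°S:
f = 2Ω sin φ = 2 × 7.29×10⁻⁵ × sin 36° = 8.57×10⁻⁵ s⁻¹
Wind speed in SI: 48.6 knots = 25.0 m/s
Geostrophic balance rearranged: |∂P/∂n| = f ρ V_g
|∂P/∂n| = 8.57×10⁻⁵ × 1.02 × 25.0 = 2.19×10⁻³ Pa/m
Isobar spacing: Δn = ΔP/|∂P/∂n| = 400 Pa / 2.19×10⁻³ Pa/m = 183025 m ≈ 180 km

180 km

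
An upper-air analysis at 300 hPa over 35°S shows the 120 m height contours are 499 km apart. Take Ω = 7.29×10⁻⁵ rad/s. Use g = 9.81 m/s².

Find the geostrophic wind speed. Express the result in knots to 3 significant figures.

Coriolis parameter at 35°S:
f = 2Ω sin φ = 2 × 7.29×10⁻⁵ × sin 35° = 8.36×10⁻⁵ s⁻¹
Height gradient: |∂Z/∂n| = 120 m / 499000 m = 2.40×10⁻⁴
On a pressure surface, geostrophic balance gives V_g = (g/f)|∂Z/∂n|:
V_g = 9.81 × 2.40×10⁻⁴ / 8.36×10⁻⁵ = 28.2 m/s
Converting: 28.2 m/s × 1.944 = 54.8 knots

54.8 knots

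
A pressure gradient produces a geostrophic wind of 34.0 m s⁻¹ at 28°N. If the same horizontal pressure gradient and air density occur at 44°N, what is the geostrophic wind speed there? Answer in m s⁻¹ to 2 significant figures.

23 m s⁻¹

With the same pressure gradient and density, V_g ∝ 1/f ∝ 1/sin φ.
V₂ = V₁ · sin φ₁ / sin φ₂ = 34.0 × sin 28° / sin 44°
V₂ = 34.0 × 0.4695/0.6947 = 23 m s⁻¹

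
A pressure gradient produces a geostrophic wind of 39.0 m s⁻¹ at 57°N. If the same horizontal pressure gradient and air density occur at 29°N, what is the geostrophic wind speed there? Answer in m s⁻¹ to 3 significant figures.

With the same pressure gradient and density, V_g ∝ 1/f ∝ 1/sin φ.
V₂ = V₁ · sin φ₁ / sin φ₂ = 39.0 × sin 57° / sin 29°
V₂ = 39.0 × 0.8387/0.4848 = 67.5 m s⁻¹

67.5 m s⁻¹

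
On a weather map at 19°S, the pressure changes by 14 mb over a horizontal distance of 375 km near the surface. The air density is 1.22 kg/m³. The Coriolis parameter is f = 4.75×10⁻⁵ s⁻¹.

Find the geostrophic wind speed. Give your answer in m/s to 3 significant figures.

Pressure gradient: |∂P/∂n| = 1400 Pa / 375000 m = 3.73×10⁻³ Pa/m
Geostrophic balance (pressure-gradient force = Coriolis force):
V_g = (1/(fρ)) |∂P/∂n| = 3.73×10⁻³ / (4.75×10⁻⁵ × 1.22) = 64.4 m/s

64.4 m/s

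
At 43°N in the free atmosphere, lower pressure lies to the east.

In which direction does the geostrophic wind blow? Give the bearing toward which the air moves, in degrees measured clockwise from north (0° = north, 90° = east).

The pressure-gradient force points toward the east (bearing 090°).
Geostrophic balance: in the Northern Hemisphere the Coriolis force deflects motion to the right, so the geostrophic wind blows 90° to the right of the pressure-gradient force (low pressure on the left).
Rotating 090° by 90° clockwise gives 180° — the wind blows toward the south.

180°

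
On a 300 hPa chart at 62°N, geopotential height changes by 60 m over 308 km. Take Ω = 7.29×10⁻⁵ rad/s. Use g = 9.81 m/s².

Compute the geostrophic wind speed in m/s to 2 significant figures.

15 m/s

Coriolis parameter at 62°N:
f = 2Ω sin φ = 2 × 7.29×10⁻⁵ × sin 62° = 1.29×10⁻⁴ s⁻¹
Height gradient: |∂Z/∂n| = 60 m / 308000 m = 1.95×10⁻⁴
On a pressure surface, geostrophic balance gives V_g = (g/f)|∂Z/∂n|:
V_g = 9.81 × 1.95×10⁻⁴ / 1.29×10⁻⁴ = 14.8 m/s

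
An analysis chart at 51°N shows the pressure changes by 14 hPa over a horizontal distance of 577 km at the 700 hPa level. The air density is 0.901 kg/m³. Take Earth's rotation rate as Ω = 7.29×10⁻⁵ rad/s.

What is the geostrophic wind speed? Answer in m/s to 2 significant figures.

24 m/s

Coriolis parameter at 51°N:
f = 2Ω sin φ = 2 × 7.29×10⁻⁵ × sin 51° = 1.13×10⁻⁴ s⁻¹
Pressure gradient: |∂P/∂n| = 1400 Pa / 577000 m = 2.43×10⁻³ Pa/m
Geostrophic balance (pressure-gradient force = Coriolis force):
V_g = (1/(fρ)) |∂P/∂n| = 2.43×10⁻³ / (1.13×10⁻⁴ × 0.901) = 23.8 m/s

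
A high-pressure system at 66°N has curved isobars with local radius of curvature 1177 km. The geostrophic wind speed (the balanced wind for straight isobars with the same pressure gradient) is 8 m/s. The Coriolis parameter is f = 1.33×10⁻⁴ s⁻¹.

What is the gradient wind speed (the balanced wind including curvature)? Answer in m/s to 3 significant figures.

Around a high, pressure-gradient force acts outward with centrifugal, so Coriolis balances both:
fV = (1/ρ)|∂P/∂n| + V²/R  →  V² − fR·V + fR·V_g = 0
With fR = 1.33×10⁻⁴ × 1177×10³ m = 157 m/s:
V = [fR − √((fR)² − 4 fR V_g)]/2 = [157 − √(157² − 4×157×8)]/2 = 8.46 m/s
Supergeostrophic (V > V_g = 8 m/s), as expected around a high.

8.46 m/s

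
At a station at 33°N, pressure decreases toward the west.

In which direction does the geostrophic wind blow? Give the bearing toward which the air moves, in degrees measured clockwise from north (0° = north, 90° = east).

000°

The pressure-gradient force points toward the west (bearing 270°).
Geostrophic balance: in the Northern Hemisphere the Coriolis force deflects motion to the right, so the geostrophic wind blows 90° to the right of the pressure-gradient force (low pressure on the left).
Rotating 270° by 90° clockwise gives 000° — the wind blows toward the north.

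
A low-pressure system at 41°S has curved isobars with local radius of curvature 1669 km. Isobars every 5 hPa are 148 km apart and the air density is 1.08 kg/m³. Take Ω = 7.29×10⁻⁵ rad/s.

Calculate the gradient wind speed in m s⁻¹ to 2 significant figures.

Coriolis parameter at 41°S:
f = 2Ω sin φ = 2 × 7.29×10⁻⁵ × sin 41° = 9.57×10⁻⁵ s⁻¹
Pressure gradient: |∂P/∂n| = 500 Pa / 148000 m = 3.38×10⁻³ Pa/m
Geostrophic speed: V_g = |∂P/∂n|/(fρ) = 3.38×10⁻³/(9.57×10⁻⁵ × 1.08) = 32.7 m/s
Around a low, centrifugal force acts outward with Coriolis, so pressure-gradient force balances both:
(1/ρ)|∂P/∂n| = fV + V²/R  →  V² + fR·V − fR·V_g = 0
With fR = 9.57×10⁻⁵ × 1669×10³ m = 160 m/s:
V = [−fR + √((fR)² + 4 fR V_g)]/2 = [−160 + √(160² + 4×160×32.7)]/2 = 27.8 m/s
Subgeostrophic (V < V_g = 32.7 m/s), as expected around a low.

28 m s⁻¹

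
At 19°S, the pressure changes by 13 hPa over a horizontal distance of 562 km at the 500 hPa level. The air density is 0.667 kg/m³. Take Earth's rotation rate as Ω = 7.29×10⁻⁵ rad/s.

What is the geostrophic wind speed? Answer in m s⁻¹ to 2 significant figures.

Coriolis parameter at 19°S:
f = 2Ω sin φ = 2 × 7.29×10⁻⁵ × sin 19° = 4.75×10⁻⁵ s⁻¹
Pressure gradient: |∂P/∂n| = 1300 Pa / 562000 m = 2.31×10⁻³ Pa/m
Geostrophic balance (pressure-gradient force = Coriolis force):
V_g = (1/(fρ)) |∂P/∂n| = 2.31×10⁻³ / (4.75×10⁻⁵ × 0.667) = 73.1 m/s

73 m s⁻¹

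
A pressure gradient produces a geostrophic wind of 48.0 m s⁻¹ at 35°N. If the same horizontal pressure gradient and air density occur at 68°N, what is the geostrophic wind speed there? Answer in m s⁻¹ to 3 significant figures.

With the same pressure gradient and density, V_g ∝ 1/f ∝ 1/sin φ.
V₂ = V₁ · sin φ₁ / sin φ₂ = 48.0 × sin 35° / sin 68°
V₂ = 48.0 × 0.5736/0.9272 = 29.7 m s⁻¹

29.7 m s⁻¹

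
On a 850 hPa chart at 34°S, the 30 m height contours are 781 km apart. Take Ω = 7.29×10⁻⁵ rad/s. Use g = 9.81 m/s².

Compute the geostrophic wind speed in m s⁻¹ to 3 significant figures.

4.62 m s⁻¹

Coriolis parameter at 34°S:
f = 2Ω sin φ = 2 × 7.29×10⁻⁵ × sin 34° = 8.15×10⁻⁵ s⁻¹
Height gradient: |∂Z/∂n| = 30 m / 781000 m = 3.84×10⁻⁵
On a pressure surface, geostrophic balance gives V_g = (g/f)|∂Z/∂n|:
V_g = 9.81 × 3.84×10⁻⁵ / 8.15×10⁻⁵ = 4.62 m/s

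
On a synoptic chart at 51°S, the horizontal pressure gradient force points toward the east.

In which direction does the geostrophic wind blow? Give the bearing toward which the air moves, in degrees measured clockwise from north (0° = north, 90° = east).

000°

The pressure-gradient force points toward the east (bearing 090°).
Geostrophic balance: in the Southern Hemisphere the Coriolis force deflects motion to the left, so the geostrophic wind blows 90° to the left of the pressure-gradient force (low pressure on the right).
Rotating 090° by 90° counterclockwise gives 000° — the wind blows toward the north.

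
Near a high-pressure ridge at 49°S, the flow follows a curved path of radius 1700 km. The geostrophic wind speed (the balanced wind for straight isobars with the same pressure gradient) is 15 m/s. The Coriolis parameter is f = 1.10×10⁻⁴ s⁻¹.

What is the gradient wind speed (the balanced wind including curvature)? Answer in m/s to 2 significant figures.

Around a high, pressure-gradient force acts outward with centrifugal, so Coriolis balances both:
fV = (1/ρ)|∂P/∂n| + V²/R  →  V² − fR·V + fR·V_g = 0
With fR = 1.10×10⁻⁴ × 1700×10³ m = 187 m/s:
V = [fR − √((fR)² − 4 fR V_g)]/2 = [187 − √(187² − 4×187×15)]/2 = 16.4 m/s
Supergeostrophic (V > V_g = 15 m/s), as expected around a high.

16 m/s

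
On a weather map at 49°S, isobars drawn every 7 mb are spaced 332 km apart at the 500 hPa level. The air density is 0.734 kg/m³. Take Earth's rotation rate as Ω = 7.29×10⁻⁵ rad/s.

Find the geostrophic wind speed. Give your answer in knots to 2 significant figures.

51 knots

Coriolis parameter at 49°S:
f = 2Ω sin φ = 2 × 7.29×10⁻⁵ × sin 49° = 1.10×10⁻⁴ s⁻¹
Pressure gradient: |∂P/∂n| = 700 Pa / 332000 m = 2.11×10⁻³ Pa/m
Geostrophic balance (pressure-gradient force = Coriolis force):
V_g = (1/(fρ)) |∂P/∂n| = 2.11×10⁻³ / (1.10×10⁻⁴ × 0.734) = 26.1 m/s
Converting: 26.1 m/s × 1.944 = 51 knots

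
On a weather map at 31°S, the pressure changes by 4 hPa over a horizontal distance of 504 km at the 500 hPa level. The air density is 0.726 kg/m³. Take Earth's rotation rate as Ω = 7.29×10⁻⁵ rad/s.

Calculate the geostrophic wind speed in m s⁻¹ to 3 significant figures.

Coriolis parameter at 31°S:
f = 2Ω sin φ = 2 × 7.29×10⁻⁵ × sin 31° = 7.51×10⁻⁵ s⁻¹
Pressure gradient: |∂P/∂n| = 400 Pa / 504000 m = 7.94×10⁻⁴ Pa/m
Geostrophic balance (pressure-gradient force = Coriolis force):
V_g = (1/(fρ)) |∂P/∂n| = 7.94×10⁻⁴ / (7.51×10⁻⁵ × 0.726) = 14.6 m/s

14.6 m s⁻¹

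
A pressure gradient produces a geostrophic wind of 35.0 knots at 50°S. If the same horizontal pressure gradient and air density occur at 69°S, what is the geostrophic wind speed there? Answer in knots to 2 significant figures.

With the same pressure gradient and density, V_g ∝ 1/f ∝ 1/sin φ.
V₂ = V₁ · sin φ₁ / sin φ₂ = 35.0 × sin 50° / sin 69°
V₂ = 35.0 × 0.7660/0.9336 = 29 knots

29 knots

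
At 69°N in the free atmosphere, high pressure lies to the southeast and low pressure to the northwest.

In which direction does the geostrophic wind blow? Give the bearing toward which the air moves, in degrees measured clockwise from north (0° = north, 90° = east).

The pressure-gradient force points toward the northwest (bearing 315°).
Geostrophic balance: in the Northern Hemisphere the Coriolis force deflects motion to the right, so the geostrophic wind blows 90° to the right of the pressure-gradient force (low pressure on the left).
Rotating 315° by 90° clockwise gives 045° — the wind blows toward the northeast.

045°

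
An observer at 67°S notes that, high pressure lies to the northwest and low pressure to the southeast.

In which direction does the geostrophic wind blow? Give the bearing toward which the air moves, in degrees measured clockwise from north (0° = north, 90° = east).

The pressure-gradient force points toward the southeast (bearing 135°).
Geostrophic balance: in the Southern Hemisphere the Coriolis force deflects motion to the left, so the geostrophic wind blows 90° to the left of the pressure-gradient force (low pressure on the right).
Rotating 135° by 90° counterclockwise gives 045° — the wind blows toward the northeast.

045°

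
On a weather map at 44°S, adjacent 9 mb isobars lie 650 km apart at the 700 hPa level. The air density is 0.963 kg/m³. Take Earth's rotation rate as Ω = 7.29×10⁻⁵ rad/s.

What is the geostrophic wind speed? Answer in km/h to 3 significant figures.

Coriolis parameter at 44°S:
f = 2Ω sin φ = 2 × 7.29×10⁻⁵ × sin 44° = 1.01×10⁻⁴ s⁻¹
Pressure gradient: |∂P/∂n| = 900 Pa / 650000 m = 1.38×10⁻³ Pa/m
Geostrophic balance (pressure-gradient force = Coriolis force):
V_g = (1/(fρ)) |∂P/∂n| = 1.38×10⁻³ / (1.01×10⁻⁴ × 0.963) = 14.2 m/s
Converting: 14.2 m/s × 3.6 = 51.1 km/h

51.1 km/h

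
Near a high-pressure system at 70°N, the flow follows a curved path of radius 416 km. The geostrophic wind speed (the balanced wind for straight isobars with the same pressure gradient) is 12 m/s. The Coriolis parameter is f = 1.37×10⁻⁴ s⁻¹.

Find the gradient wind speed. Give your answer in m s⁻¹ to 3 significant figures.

Around a high, pressure-gradient force acts outward with centrifugal, so Coriolis balances both:
fV = (1/ρ)|∂P/∂n| + V²/R  →  V² − fR·V + fR·V_g = 0
With fR = 1.37×10⁻⁴ × 416×10³ m = 57.0 m/s:
V = [fR − √((fR)² − 4 fR V_g)]/2 = [57.0 − √(57.0² − 4×57.0×12)]/2 = 17.2 m/s
Supergeostrophic (V > V_g = 12 m/s), as expected around a high.

17.2 m s⁻¹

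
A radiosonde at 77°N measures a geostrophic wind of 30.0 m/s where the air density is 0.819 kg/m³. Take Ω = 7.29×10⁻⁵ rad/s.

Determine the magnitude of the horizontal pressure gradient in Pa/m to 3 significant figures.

Coriolis parameter at 77°N:
f = 2Ω sin φ = 2 × 7.29×10⁻⁵ × sin 77° = 1.42×10⁻⁴ s⁻¹
Geostrophic balance rearranged: |∂P/∂n| = f ρ V_g
|∂P/∂n| = 1.42×10⁻⁴ × 0.819 × 30.0 = 3.49×10⁻³ Pa/m

3.49×10⁻³ Pa/m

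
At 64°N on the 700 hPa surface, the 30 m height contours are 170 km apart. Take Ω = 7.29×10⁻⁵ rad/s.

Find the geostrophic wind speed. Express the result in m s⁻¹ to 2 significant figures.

13 m s⁻¹

Coriolis parameter at 64°N:
f = 2Ω sin φ = 2 × 7.29×10⁻⁵ × sin 64° = 1.31×10⁻⁴ s⁻¹
Height gradient: |∂Z/∂n| = 30 m / 170000 m = 1.76×10⁻⁴
On a pressure surface, geostrophic balance gives V_g = (g/f)|∂Z/∂n|:
V_g = 9.81 × 1.76×10⁻⁴ / 1.31×10⁻⁴ = 13.2 m/s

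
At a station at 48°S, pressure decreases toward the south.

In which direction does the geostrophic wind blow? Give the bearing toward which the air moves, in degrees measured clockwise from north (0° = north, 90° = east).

The pressure-gradient force points toward the south (bearing 180°).
Geostrophic balance: in the Southern Hemisphere the Coriolis force deflects motion to the left, so the geostrophic wind blows 90° to the left of the pressure-gradient force (low pressure on the right).
Rotating 180° by 90° counterclockwise gives 090° — the wind blows toward the east.

090°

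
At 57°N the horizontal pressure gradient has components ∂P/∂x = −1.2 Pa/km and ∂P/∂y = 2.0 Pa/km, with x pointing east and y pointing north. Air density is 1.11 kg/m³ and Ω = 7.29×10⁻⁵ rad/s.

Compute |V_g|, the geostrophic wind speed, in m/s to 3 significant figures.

17.2 m/s

Coriolis parameter at 57°N:
f = 2Ω sin φ = 2 × 7.29×10⁻⁵ × sin 57° = 1.22×10⁻⁴ s⁻¹
Component geostrophic relations (x east, y north):
u_g = −(1/(fρ)) ∂P/∂y,  v_g = (1/(fρ)) ∂P/∂x
u_g = −(2.0×10⁻³)/(1.22×10⁻⁴ × 1.11) = −14.7 m/s;  v_g = (−1.2×10⁻³)/(1.22×10⁻⁴ × 1.11) = −8.84 m/s
|V_g| = √(u_g² + v_g²) = 17.2 m/s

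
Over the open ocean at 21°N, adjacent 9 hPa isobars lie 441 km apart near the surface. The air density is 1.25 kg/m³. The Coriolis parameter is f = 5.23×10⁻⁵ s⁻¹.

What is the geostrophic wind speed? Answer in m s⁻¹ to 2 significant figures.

Pressure gradient: |∂P/∂n| = 900 Pa / 441000 m = 2.04×10⁻³ Pa/m
Geostrophic balance (pressure-gradient force = Coriolis force):
V_g = (1/(fρ)) |∂P/∂n| = 2.04×10⁻³ / (5.23×10⁻⁵ × 1.25) = 31.2 m/s

31 m s⁻¹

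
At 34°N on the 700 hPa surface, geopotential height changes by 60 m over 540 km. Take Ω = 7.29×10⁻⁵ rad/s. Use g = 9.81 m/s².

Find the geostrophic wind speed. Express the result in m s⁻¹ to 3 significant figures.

13.4 m s⁻¹

Coriolis parameter at 34°N:
f = 2Ω sin φ = 2 × 7.29×10⁻⁵ × sin 34° = 8.15×10⁻⁵ s⁻¹
Height gradient: |∂Z/∂n| = 60 m / 540000 m = 1.11×10⁻⁴
On a pressure surface, geostrophic balance gives V_g = (g/f)|∂Z/∂n|:
V_g = 9.81 × 1.11×10⁻⁴ / 8.15×10⁻⁵ = 13.4 m/s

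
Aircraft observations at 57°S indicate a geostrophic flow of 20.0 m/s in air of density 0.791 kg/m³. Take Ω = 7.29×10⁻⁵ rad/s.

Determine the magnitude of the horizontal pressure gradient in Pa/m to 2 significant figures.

Coriolis parameter at 57°S:
f = 2Ω sin φ = 2 × 7.29×10⁻⁵ × sin 57° = 1.22×10⁻⁴ s⁻¹
Geostrophic balance rearranged: |∂P/∂n| = f ρ V_g
|∂P/∂n| = 1.22×10⁻⁴ × 0.791 × 20.0 = 1.93×10⁻³ Pa/m

1.9×10⁻³ Pa/m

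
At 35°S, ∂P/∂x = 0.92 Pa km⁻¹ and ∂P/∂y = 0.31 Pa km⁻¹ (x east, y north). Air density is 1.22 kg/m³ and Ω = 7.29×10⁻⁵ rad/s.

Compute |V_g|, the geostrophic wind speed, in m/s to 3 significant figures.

Coriolis parameter at 35°S:
f = 2Ω sin φ = 2 × 7.29×10⁻⁵ × sin 35° = 8.36×10⁻⁵ s⁻¹
In the Southern Hemisphere f is negative: f = −8.36×10⁻⁵ s⁻¹.
Component geostrophic relations (x east, y north):
u_g = −(1/(fρ)) ∂P/∂y,  v_g = (1/(fρ)) ∂P/∂x
u_g = −(0.31×10⁻³)/(−8.36×10⁻⁵ × 1.22) = 3.04 m/s;  v_g = (0.92×10⁻³)/(−8.36×10⁻⁵ × 1.22) = −9.02 m/s
|V_g| = √(u_g² + v_g²) = 9.52 m/s

9.52 m/s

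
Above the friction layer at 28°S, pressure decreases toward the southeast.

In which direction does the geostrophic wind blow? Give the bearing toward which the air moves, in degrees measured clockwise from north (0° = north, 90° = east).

045°

The pressure-gradient force points toward the southeast (bearing 135°).
Geostrophic balance: in the Southern Hemisphere the Coriolis force deflects motion to the left, so the geostrophic wind blows 90° to the left of the pressure-gradient force (low pressure on the right).
Rotating 135° by 90° counterclockwise gives 045° — the wind blows toward the northeast.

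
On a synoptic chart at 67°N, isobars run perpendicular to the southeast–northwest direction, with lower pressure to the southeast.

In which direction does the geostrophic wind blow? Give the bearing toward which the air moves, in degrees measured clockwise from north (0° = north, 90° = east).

225°

The pressure-gradient force points toward the southeast (bearing 135°).
Geostrophic balance: in the Northern Hemisphere the Coriolis force deflects motion to the right, so the geostrophic wind blows 90° to the right of the pressure-gradient force (low pressure on the left).
Rotating 135° by 90° clockwise gives 225° — the wind blows toward the southwest.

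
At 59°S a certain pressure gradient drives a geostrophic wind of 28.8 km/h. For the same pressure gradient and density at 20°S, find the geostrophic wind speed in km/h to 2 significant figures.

72 km/h

With the same pressure gradient and density, V_g ∝ 1/f ∝ 1/sin φ.
V₂ = V₁ · sin φ₁ / sin φ₂ = 28.8 × sin 59° / sin 20°
V₂ = 28.8 × 0.8572/0.3420 = 72 km/h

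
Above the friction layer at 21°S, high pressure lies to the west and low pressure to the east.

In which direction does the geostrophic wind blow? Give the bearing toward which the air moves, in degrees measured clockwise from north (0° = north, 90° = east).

000°

The pressure-gradient force points toward the east (bearing 090°).
Geostrophic balance: in the Southern Hemisphere the Coriolis force deflects motion to the left, so the geostrophic wind blows 90° to the left of the pressure-gradient force (low pressure on the right).
Rotating 090° by 90° counterclockwise gives 000° — the wind blows toward the north.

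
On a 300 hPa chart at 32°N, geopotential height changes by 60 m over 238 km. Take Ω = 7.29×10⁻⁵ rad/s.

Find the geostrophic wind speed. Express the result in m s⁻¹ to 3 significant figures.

32.0 m s⁻¹

Coriolis parameter at 32°N:
f = 2Ω sin φ = 2 × 7.29×10⁻⁵ × sin 32° = 7.73×10⁻⁵ s⁻¹
Height gradient: |∂Z/∂n| = 60 m / 238000 m = 2.52×10⁻⁴
On a pressure surface, geostrophic balance gives V_g = (g/f)|∂Z/∂n|:
V_g = 9.81 × 2.52×10⁻⁴ / 7.73×10⁻⁵ = 32.0 m/s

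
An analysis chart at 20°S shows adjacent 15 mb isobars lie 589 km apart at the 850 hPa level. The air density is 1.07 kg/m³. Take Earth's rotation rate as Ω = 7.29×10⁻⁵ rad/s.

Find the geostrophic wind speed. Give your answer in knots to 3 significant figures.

Coriolis parameter at 20°S:
f = 2Ω sin φ = 2 × 7.29×10⁻⁵ × sin 20° = 4.99×10⁻⁵ s⁻¹
Pressure gradient: |∂P/∂n| = 1500 Pa / 589000 m = 2.55×10⁻³ Pa/m
Geostrophic balance (pressure-gradient force = Coriolis force):
V_g = (1/(fρ)) |∂P/∂n| = 2.55×10⁻³ / (4.99×10⁻⁵ × 1.07) = 47.7 m/s
Converting: 47.7 m/s × 1.944 = 92.8 knots

92.8 knots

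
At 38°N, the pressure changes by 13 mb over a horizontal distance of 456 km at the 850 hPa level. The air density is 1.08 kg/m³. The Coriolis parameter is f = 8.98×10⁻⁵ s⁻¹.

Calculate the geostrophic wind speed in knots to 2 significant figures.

Pressure gradient: |∂P/∂n| = 1300 Pa / 456000 m = 2.85×10⁻³ Pa/m
Geostrophic balance (pressure-gradient force = Coriolis force):
V_g = (1/(fρ)) |∂P/∂n| = 2.85×10⁻³ / (8.98×10⁻⁵ × 1.08) = 29.4 m/s
Converting: 29.4 m/s × 1.944 = 57 knots

57 knots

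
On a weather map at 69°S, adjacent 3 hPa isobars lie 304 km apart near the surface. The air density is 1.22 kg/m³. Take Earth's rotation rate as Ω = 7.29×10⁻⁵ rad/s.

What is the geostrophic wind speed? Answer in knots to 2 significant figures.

Coriolis parameter at 69°S:
f = 2Ω sin φ = 2 × 7.29×10⁻⁵ × sin 69° = 1.36×10⁻⁴ s⁻¹
Pressure gradient: |∂P/∂n| = 300 Pa / 304000 m = 9.87×10⁻⁴ Pa/m
Geostrophic balance (pressure-gradient force = Coriolis force):
V_g = (1/(fρ)) |∂P/∂n| = 9.87×10⁻⁴ / (1.36×10⁻⁴ × 1.22) = 5.94 m/s
Converting: 5.94 m/s × 1.944 = 12 knots

12 knots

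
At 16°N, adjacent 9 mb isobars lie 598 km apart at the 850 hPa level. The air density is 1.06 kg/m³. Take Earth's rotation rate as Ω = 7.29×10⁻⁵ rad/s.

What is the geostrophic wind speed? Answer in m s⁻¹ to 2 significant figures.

Coriolis parameter at 16°N:
f = 2Ω sin φ = 2 × 7.29×10⁻⁵ × sin 16° = 4.02×10⁻⁵ s⁻¹
Pressure gradient: |∂P/∂n| = 900 Pa / 598000 m = 1.51×10⁻³ Pa/m
Geostrophic balance (pressure-gradient force = Coriolis force):
V_g = (1/(fρ)) |∂P/∂n| = 1.51×10⁻³ / (4.02×10⁻⁵ × 1.06) = 35.3 m/s

35 m s⁻¹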